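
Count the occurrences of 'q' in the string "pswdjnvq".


Input string: 'pswdjnvq'
Target character: 'q'
Scan each position: s[7]='q'
Matches found at indices: 7
Total: 1


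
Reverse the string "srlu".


Input string: 'srlu'
Operation: reverse character order
Original order: 's' -> 'r' -> 'l' -> 'u'
Reversed order: 'u' -> 'l' -> 'r' -> 's'
Result: ulrs


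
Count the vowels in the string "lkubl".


Input string: 'lkubl'
Operation: count vowels (a, e, i, o, u)
Scan: s[0]='l', s[1]='k', s[2]='u' (vowel), s[3]='b', s[4]='l'
Vowels found: 1
Result: 1


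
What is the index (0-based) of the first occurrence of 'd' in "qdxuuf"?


Input string: 'qdxuuf'
Target: 'd'
Scanning left to right: s[0]='q', s[1]='d'
First match at index: 1


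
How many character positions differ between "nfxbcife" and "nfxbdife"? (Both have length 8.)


String 1: 'nfxbcife'
String 2: 'nfxbdife'
Compare each position: pos 0: 'n'=='n', pos 1: 'f'=='f', pos 2: 'x'=='x', pos 3: 'b'=='b', pos 4: 'c'!='d', pos 5: 'i'=='i', pos 6: 'f'=='f', pos 7: 'e'=='e'
Differing positions: 1
Hamming distance: 1


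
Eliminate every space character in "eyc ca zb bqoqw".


Input string: 'eyc ca zb bqoqw'
Operation: remove all spaces
Words: 'eyc', 'ca', 'zb', 'bqoqw'
Join without spaces: eyccazbbqoqw


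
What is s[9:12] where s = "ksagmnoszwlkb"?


Input string: 'ksagmnoszwlkb'
Operation: slice [9:12]
Extract characters: s[9]='w', s[10]='l', s[11]='k'
Result: wlk


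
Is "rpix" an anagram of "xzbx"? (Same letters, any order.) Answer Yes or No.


String 1: 'xzbx' -> sorted: 'bxxz'
String 2: 'rpix' -> sorted: 'iprx'
Compare sorted forms: 'bxxz' != 'iprx'
Anagram: No


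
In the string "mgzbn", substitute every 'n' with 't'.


Input string: 'mgzbn'
Operation: replace 'n' with 't'
Positions of 'n': 4
After replacement: mgzbt


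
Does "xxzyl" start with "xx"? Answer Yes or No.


Input string: 'xxzyl'
Prefix to check: 'xx'
First 2 characters of input: 'xx'
Match: True
Result: Yes


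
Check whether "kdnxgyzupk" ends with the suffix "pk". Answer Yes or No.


Input string: 'kdnxgyzupk'
Suffix to check: 'pk'
Last 2 characters of input: 'pk'
Match: True
Result: Yes


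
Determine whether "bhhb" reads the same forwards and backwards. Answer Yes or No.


Input string: 'bhhb'
Reversed: 'bhhb'
Compare pairs: s[0]='b' vs s[3]='b' (match), s[1]='h' vs s[2]='h' (match)
Palindrome: Yes


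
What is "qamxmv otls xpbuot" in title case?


Input string: 'qamxmv otls xpbuot'
Operation: capitalize first letter of each word
Word transformations: 'qamxmv'->'Qamxmv', 'otls'->'Otls', 'xpbuot'->'Xpbuot'
Result: Qamxmv Otls Xpbuot


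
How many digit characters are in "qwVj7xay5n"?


Input string: 'qwVj7xay5n'
Operation: count digit characters (0-9)
Scan: 'q', 'w', 'V', 'j', '7'(digit), 'x', 'a', 'y', '5'(digit), 'n'
Digits found: 2
Result: 2


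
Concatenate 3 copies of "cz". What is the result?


Input string: 'cz'
Operation: repeat 3 times
Concatenation: 'cz' + 'cz' + 'cz'
Result: czczcz


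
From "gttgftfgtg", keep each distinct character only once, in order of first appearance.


Input: 'gttgftfgtg'
Operation: keep first occurrence of each character
Scan: s[0]='g' new -> keep; s[1]='t' new -> keep; s[2]='t' seen -> skip; s[3]='g' seen -> skip; s[4]='f' new -> keep; s[5]='t' seen -> skip; s[6]='f' seen -> skip; s[7]='g' seen -> skip; s[8]='t' seen -> skip; s[9]='g' seen -> skip
Result: gtf


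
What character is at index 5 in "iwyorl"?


Input string: 'iwyorl'
Operation: get character at index 5
Index mapping: s[0]='i', s[1]='w', s[2]='y', s[3]='o', s[4]='r', s[5]='l'
Result: 'l'


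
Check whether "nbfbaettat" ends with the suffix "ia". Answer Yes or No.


Input string: 'nbfbaettat'
Suffix to check: 'ia'
Last 2 characters of input: 'at'
Match: False
Result: No


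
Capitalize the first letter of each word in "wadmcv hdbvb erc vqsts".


Input string: 'wadmcv hdbvb erc vqsts'
Operation: capitalize first letter of each word
Word transformations: 'wadmcv'->'Wadmcv', 'hdbvb'->'Hdbvb', 'erc'->'Erc', 'vqsts'->'Vqsts'
Result: Wadmcv Hdbvb Erc Vqsts


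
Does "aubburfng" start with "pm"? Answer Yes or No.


Input string: 'aubburfng'
Prefix to check: 'pm'
First 2 characters of input: 'au'
Match: False
Result: No


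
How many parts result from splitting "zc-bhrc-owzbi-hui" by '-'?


Input string: 'zc-bhrc-owzbi-hui'
Delimiter: '-'
Split result: 'zc', 'bhrc', 'owzbi', 'hui'
Number of parts: 4


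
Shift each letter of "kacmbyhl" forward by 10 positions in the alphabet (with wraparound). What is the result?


Input: 'kacmbyhl', shift = 10
Operation: for each letter, (position + 10) mod 26
Mapping: 'k'(10+10=20)->'u', 'a'(0+10=10)->'k', 'c'(2+10=12)->'m', 'm'(12+10=22)->'w', 'b'(1+10=11)->'l', 'y'(24+10=34, 34 mod 26=8)->'i', 'h'(7+10=17)->'r', 'l'(11+10=21)->'v'
Result: ukmwlirv


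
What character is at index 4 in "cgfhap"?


Input string: 'cgfhap'
Operation: get character at index 4
Index mapping: s[0]='c', s[1]='g', s[2]='f', s[3]='h', s[4]='a'
Result: 'a'


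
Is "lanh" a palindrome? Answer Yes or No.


Input string: 'lanh'
Reversed: 'hnal'
Compare pairs: s[0]='l' vs s[3]='h' (mismatch), s[1]='a' vs s[2]='n' (mismatch)
Palindrome: No


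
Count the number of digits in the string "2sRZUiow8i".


Input string: '2sRZUiow8i'
Operation: count digit characters (0-9)
Scan: '2'(digit), 's', 'R', 'Z', 'U', 'i', 'o', 'w', '8'(digit), 'i'
Digits found: 2
Result: 2


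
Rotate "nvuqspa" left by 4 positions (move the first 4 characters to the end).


Input: 'nvuqspa', shift = 4
Operation: split at index 4 and swap parts
Front part s[0:4] = 'nvuq'
Back part s[4:] = 'spa'
Rotated = back + front = 'spa' + 'nvuq'
Result: spanvuq


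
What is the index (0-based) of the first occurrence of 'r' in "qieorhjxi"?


Input string: 'qieorhjxi'
Target: 'r'
Scanning left to right: s[0]='q', s[1]='i', s[2]='e', s[3]='o', s[4]='r'
First match at index: 4


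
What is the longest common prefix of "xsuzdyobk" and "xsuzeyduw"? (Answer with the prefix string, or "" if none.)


String 1: 'xsuzdyobk'
String 2: 'xsuzeyduw'
Compare position by position:
pos 0: 'x' vs 'x' match
pos 1: 's' vs 's' match
pos 2: 'u' vs 'u' match
pos 3: 'z' vs 'z' match
pos 4: 'd' vs 'e' differ -> stop
Longest common prefix: "xsuz" (length 4)


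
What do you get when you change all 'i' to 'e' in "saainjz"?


Input string: 'saainjz'
Operation: replace 'i' with 'e'
Positions of 'i': 3
After replacement: saaenjz


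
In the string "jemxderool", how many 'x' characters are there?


Input string: 'jemxderool'
Target character: 'x'
Scan each position: s[3]='x'
Matches found at indices: 3
Total: 1


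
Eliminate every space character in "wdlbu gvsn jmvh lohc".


Input string: 'wdlbu gvsn jmvh lohc'
Operation: remove all spaces
Words: 'wdlbu', 'gvsn', 'jmvh', 'lohc'
Join without spaces: wdlbugvsnjmvhlohc


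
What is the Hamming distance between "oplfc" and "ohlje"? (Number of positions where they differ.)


String 1: 'oplfc'
String 2: 'ohlje'
Compare each position: pos 0: 'o'=='o', pos 1: 'p'!='h', pos 2: 'l'=='l', pos 3: 'f'!='j', pos 4: 'c'!='e'
Differing positions: 3
Hamming distance: 3


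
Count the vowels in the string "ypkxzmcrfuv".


Input string: 'ypkxzmcrfuv'
Operation: count vowels (a, e, i, o, u)
Scan: s[0]='y', s[1]='p', s[2]='k', s[3]='x', s[4]='z', s[5]='m', s[6]='c', s[7]='r', s[8]='f', s[9]='u' (vowel), s[10]='v'
Vowels found: 1
Result: 1


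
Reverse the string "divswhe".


Input string: 'divswhe'
Operation: reverse character order
Original order: 'd' -> 'i' -> 'v' -> 's' -> 'w' -> 'h' -> 'e'
Reversed order: 'e' -> 'h' -> 'w' -> 's' -> 'v' -> 'i' -> 'd'
Result: ehwsvid


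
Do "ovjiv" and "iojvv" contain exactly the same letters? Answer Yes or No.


String 1: 'ovjiv' -> sorted: 'ijovv'
String 2: 'iojvv' -> sorted: 'ijovv'
Compare sorted forms: 'ijovv' == 'ijovv'
Anagram: Yes


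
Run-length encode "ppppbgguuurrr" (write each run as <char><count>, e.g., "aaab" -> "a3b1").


Input: 'ppppbgguuurrr'
Operation: identify consecutive runs
Runs: 'pppp' -> p4, 'b' -> b1, 'gg' -> g2, 'uuu' -> u3, 'rrr' -> r3
Encoded: p4b1g2u3r3


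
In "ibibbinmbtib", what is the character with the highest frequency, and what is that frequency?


Input: 'ibibbinmbtib'
Operation: tally each character
Counts: 'b':5, 'i':4, 'm':1, 'n':1, 't':1
Maximum: 'b' appears 5 times


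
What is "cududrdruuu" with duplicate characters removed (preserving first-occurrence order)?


Input: 'cududrdruuu'
Operation: keep first occurrence of each character
Scan: s[0]='c' new -> keep; s[1]='u' new -> keep; s[2]='d' new -> keep; s[3]='u' seen -> skip; s[4]='d' seen -> skip; s[5]='r' new -> keep; s[6]='d' seen -> skip; s[7]='r' seen -> skip; s[8]='u' seen -> skip; s[9]='u' seen -> skip; s[10]='u' seen -> skip
Result: cudr


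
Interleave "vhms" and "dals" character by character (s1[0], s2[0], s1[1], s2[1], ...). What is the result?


String 1: 'vhms'
String 2: 'dals'
Operation: alternate characters
Pairs: 'v'+'d', 'h'+'a', 'm'+'l', 's'+'s'
Result: vdhamlss


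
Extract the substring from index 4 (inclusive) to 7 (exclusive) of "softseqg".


Input string: 'softseqg'
Operation: slice [4:7]
Extract characters: s[4]='s', s[5]='e', s[6]='q'
Result: seq


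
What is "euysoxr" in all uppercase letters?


Input string: 'euysoxr'
Operation: convert each letter to uppercase
Mapping: 'e'->'E', 'u'->'U', 'y'->'Y', 's'->'S', 'o'->'O', 'x'->'X', 'r'->'R'
Result: EUYSOXR


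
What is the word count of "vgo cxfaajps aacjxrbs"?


Input string: 'vgo cxfaajps aacjxrbs'
Operation: split by spaces
Words found: 'vgo', 'cxfaajps', 'aacjxrbs'
Word count: 3


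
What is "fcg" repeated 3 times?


Input string: 'fcg'
Operation: repeat 3 times
Concatenation: 'fcg' + 'fcg' + 'fcg'
Result: fcgfcgfcg


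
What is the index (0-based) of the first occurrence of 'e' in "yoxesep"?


Input string: 'yoxesep'
Target: 'e'
Scanning left to right: s[0]='y', s[1]='o', s[2]='x', s[3]='e'
First match at index: 3


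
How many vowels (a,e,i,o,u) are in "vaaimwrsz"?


Input string: 'vaaimwrsz'
Operation: count vowels (a, e, i, o, u)
Scan: s[0]='v', s[1]='a' (vowel), s[2]='a' (vowel), s[3]='i' (vowel), s[4]='m', s[5]='w', s[6]='r', s[7]='s', s[8]='z'
Vowels found: 3
Result: 3


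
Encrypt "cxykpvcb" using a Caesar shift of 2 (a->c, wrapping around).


Input: 'cxykpvcb', shift = 2
Operation: for each letter, (position + 2) mod 26
Mapping: 'c'(2+2=4)->'e', 'x'(23+2=25)->'z', 'y'(24+2=26, 26 mod 26=0)->'a', 'k'(10+2=12)->'m', 'p'(15+2=17)->'r', 'v'(21+2=23)->'x', 'c'(2+2=4)->'e', 'b'(1+2=3)->'d'
Result: ezamrxed


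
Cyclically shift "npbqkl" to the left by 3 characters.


Input: 'npbqkl', shift = 3
Operation: split at index 3 and swap parts
Front part s[0:3] = 'npb'
Back part s[3:] = 'qkl'
Rotated = back + front = 'qkl' + 'npb'
Result: qklnpb


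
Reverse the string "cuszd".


Input string: 'cuszd'
Operation: reverse character order
Original order: 'c' -> 'u' -> 's' -> 'z' -> 'd'
Reversed order: 'd' -> 'z' -> 's' -> 'u' -> 'c'
Result: dzsuc


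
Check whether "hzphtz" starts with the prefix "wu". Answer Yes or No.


Input string: 'hzphtz'
Prefix to check: 'wu'
First 2 characters of input: 'hz'
Match: False
Result: No


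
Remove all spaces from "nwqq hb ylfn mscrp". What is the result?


Input string: 'nwqq hb ylfn mscrp'
Operation: remove all spaces
Words: 'nwqq', 'hb', 'ylfn', 'mscrp'
Join without spaces: nwqqhbylfnmscrp


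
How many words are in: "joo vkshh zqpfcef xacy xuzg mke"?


Input string: 'joo vkshh zqpfcef xacy xuzg mke'
Operation: split by spaces
Words found: 'joo', 'vkshh', 'zqpfcef', 'xacy', 'xuzg', 'mke'
Word count: 6


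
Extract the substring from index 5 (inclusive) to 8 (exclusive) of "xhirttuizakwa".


Input string: 'xhirttuizakwa'
Operation: slice [5:8]
Extract characters: s[5]='t', s[6]='u', s[7]='i'
Result: tui


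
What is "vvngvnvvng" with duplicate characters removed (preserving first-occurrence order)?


Input: 'vvngvnvvng'
Operation: keep first occurrence of each character
Scan: s[0]='v' new -> keep; s[1]='v' seen -> skip; s[2]='n' new -> keep; s[3]='g' new -> keep; s[4]='v' seen -> skip; s[5]='n' seen -> skip; s[6]='v' seen -> skip; s[7]='v' seen -> skip; s[8]='n' seen -> skip; s[9]='g' seen -> skip
Result: vng


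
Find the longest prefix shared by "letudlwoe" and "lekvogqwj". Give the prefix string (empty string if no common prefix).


String 1: 'letudlwoe'
String 2: 'lekvogqwj'
Compare position by position:
pos 0: 'l' vs 'l' match
pos 1: 'e' vs 'e' match
pos 2: 't' vs 'k' differ -> stop
Longest common prefix: "le" (length 2)


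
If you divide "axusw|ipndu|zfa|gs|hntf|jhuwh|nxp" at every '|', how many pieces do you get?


Input string: 'axusw|ipndu|zfa|gs|hntf|jhuwh|nxp'
Delimiter: '|'
Split result: 'axusw', 'ipndu', 'zfa', 'gs', 'hntf', 'jhuwh', 'nxp'
Number of parts: 7


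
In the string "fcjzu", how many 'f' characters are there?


Input string: 'fcjzu'
Target character: 'f'
Scan each position: s[0]='f'
Matches found at indices: 0
Total: 1


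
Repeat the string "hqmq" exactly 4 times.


Input string: 'hqmq'
Operation: repeat 4 times
Concatenation: 'hqmq' + 'hqmq' + 'hqmq' + 'hqmq'
Result: hqmqhqmqhqmqhqmq


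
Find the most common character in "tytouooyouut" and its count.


Input: 'tytouooyouut'
Operation: tally each character
Counts: 'o':4, 't':3, 'u':3, 'y':2
Maximum: 'o' appears 4 times


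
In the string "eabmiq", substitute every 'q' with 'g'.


Input string: 'eabmiq'
Operation: replace 'q' with 'g'
Positions of 'q': 5
After replacement: eabmig


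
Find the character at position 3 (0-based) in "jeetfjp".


Input string: 'jeetfjp'
Operation: get character at index 3
Index mapping: s[0]='j', s[1]='e', s[2]='e', s[3]='t'
Result: 't'


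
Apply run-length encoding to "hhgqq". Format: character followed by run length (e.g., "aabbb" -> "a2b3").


Input: 'hhgqq'
Operation: identify consecutive runs
Runs: 'hh' -> h2, 'g' -> g1, 'qq' -> q2
Encoded: h2g1q2


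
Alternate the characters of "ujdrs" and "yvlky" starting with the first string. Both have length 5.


String 1: 'ujdrs'
String 2: 'yvlky'
Operation: alternate characters
Pairs: 'u'+'y', 'j'+'v', 'd'+'l', 'r'+'k', 's'+'y'
Result: uyjvdlrksy


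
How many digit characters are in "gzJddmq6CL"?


Input string: 'gzJddmq6CL'
Operation: count digit characters (0-9)
Scan: 'g', 'z', 'J', 'd', 'd', 'm', 'q', '6'(digit), 'C', 'L'
Digits found: 1
Result: 1


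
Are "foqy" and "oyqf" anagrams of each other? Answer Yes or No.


String 1: 'foqy' -> sorted: 'foqy'
String 2: 'oyqf' -> sorted: 'foqy'
Compare sorted forms: 'foqy' == 'foqy'
Anagram: Yes


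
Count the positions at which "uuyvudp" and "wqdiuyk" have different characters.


String 1: 'uuyvudp'
String 2: 'wqdiuyk'
Compare each position: pos 0: 'u'!='w', pos 1: 'u'!='q', pos 2: 'y'!='d', pos 3: 'v'!='i', pos 4: 'u'=='u', pos 5: 'd'!='y', pos 6: 'p'!='k'
Differing positions: 6
Hamming distance: 6


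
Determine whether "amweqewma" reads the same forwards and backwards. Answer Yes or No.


Input string: 'amweqewma'
Reversed: 'amweqewma'
Compare pairs: s[0]='a' vs s[8]='a' (match), s[1]='m' vs s[7]='m' (match), s[2]='w' vs s[6]='w' (match), s[3]='e' vs s[5]='e' (match)
Palindrome: Yes


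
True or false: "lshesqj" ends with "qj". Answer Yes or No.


Input string: 'lshesqj'
Suffix to check: 'qj'
Last 2 characters of input: 'qj'
Match: True
Result: Yes


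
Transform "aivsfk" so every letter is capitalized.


Input string: 'aivsfk'
Operation: convert each letter to uppercase
Mapping: 'a'->'A', 'i'->'I', 'v'->'V', 's'->'S', 'f'->'F', 'k'->'K'
Result: AIVSFK


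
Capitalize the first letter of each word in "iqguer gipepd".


Input string: 'iqguer gipepd'
Operation: capitalize first letter of each word
Word transformations: 'iqguer'->'Iqguer', 'gipepd'->'Gipepd'
Result: Iqguer Gipepd


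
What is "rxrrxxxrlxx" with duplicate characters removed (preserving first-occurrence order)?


Input: 'rxrrxxxrlxx'
Operation: keep first occurrence of each character
Scan: s[0]='r' new -> keep; s[1]='x' new -> keep; s[2]='r' seen -> skip; s[3]='r' seen -> skip; s[4]='x' seen -> skip; s[5]='x' seen -> skip; s[6]='x' seen -> skip; s[7]='r' seen -> skip; s[8]='l' new -> keep; s[9]='x' seen -> skip; s[10]='x' seen -> skip
Result: rxl


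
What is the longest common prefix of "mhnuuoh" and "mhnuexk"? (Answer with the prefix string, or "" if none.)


String 1: 'mhnuuoh'
String 2: 'mhnuexk'
Compare position by position:
pos 0: 'm' vs 'm' match
pos 1: 'h' vs 'h' match
pos 2: 'n' vs 'n' match
pos 3: 'u' vs 'u' match
pos 4: 'u' vs 'e' differ -> stop
Longest common prefix: "mhnu" (length 4)


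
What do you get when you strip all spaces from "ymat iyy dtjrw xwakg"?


Input string: 'ymat iyy dtjrw xwakg'
Operation: remove all spaces
Words: 'ymat', 'iyy', 'dtjrw', 'xwakg'
Join without spaces: ymatiyydtjrwxwakg


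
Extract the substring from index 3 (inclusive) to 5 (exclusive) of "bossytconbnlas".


Input string: 'bossytconbnlas'
Operation: slice [3:5]
Extract characters: s[3]='s', s[4]='y'
Result: sy


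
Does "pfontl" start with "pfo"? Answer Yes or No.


Input string: 'pfontl'
Prefix to check: 'pfo'
First 3 characters of input: 'pfo'
Match: True
Result: Yes


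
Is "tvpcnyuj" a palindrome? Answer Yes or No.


Input string: 'tvpcnyuj'
Reversed: 'juyncpvt'
Compare pairs: s[0]='t' vs s[7]='j' (mismatch), s[1]='v' vs s[6]='u' (mismatch), s[2]='p' vs s[5]='y' (mismatch), s[3]='c' vs s[4]='n' (mismatch)
Palindrome: No


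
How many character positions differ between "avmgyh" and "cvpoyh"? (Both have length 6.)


String 1: 'avmgyh'
String 2: 'cvpoyh'
Compare each position: pos 0: 'a'!='c', pos 1: 'v'=='v', pos 2: 'm'!='p', pos 3: 'g'!='o', pos 4: 'y'=='y', pos 5: 'h'=='h'
Differing positions: 3
Hamming distance: 3


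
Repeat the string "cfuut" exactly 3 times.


Input string: 'cfuut'
Operation: repeat 3 times
Concatenation: 'cfuut' + 'cfuut' + 'cfuut'
Result: cfuutcfuutcfuut


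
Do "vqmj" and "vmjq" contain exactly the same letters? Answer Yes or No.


String 1: 'vqmj' -> sorted: 'jmqv'
String 2: 'vmjq' -> sorted: 'jmqv'
Compare sorted forms: 'jmqv' == 'jmqv'
Anagram: Yes


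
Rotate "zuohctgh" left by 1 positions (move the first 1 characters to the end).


Input: 'zuohctgh', shift = 1
Operation: split at index 1 and swap parts
Front part s[0:1] = 'z'
Back part s[1:] = 'uohctgh'
Rotated = back + front = 'uohctgh' + 'z'
Result: uohctghz


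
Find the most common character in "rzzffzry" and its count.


Input: 'rzzffzry'
Operation: tally each character
Counts: 'f':2, 'r':2, 'y':1, 'z':3
Maximum: 'z' appears 3 times


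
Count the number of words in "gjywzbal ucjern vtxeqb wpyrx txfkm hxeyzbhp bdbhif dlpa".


Input string: 'gjywzbal ucjern vtxeqb wpyrx txfkm hxeyzbhp bdbhif dlpa'
Operation: split by spaces
Words found: 'gjywzbal', 'ucjern', 'vtxeqb', 'wpyrx', 'txfkm', 'hxeyzbhp', 'bdbhif', 'dlpa'
Word count: 8


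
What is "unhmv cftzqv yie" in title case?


Input string: 'unhmv cftzqv yie'
Operation: capitalize first letter of each word
Word transformations: 'unhmv'->'Unhmv', 'cftzqv'->'Cftzqv', 'yie'->'Yie'
Result: Unhmv Cftzqv Yie


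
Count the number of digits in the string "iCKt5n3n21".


Input string: 'iCKt5n3n21'
Operation: count digit characters (0-9)
Scan: 'i', 'C', 'K', 't', '5'(digit), 'n', '3'(digit), 'n', '2'(digit), '1'(digit)
Digits found: 4
Result: 4


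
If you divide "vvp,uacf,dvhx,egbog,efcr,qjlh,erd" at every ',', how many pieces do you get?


Input string: 'vvp,uacf,dvhx,egbog,efcr,qjlh,erd'
Delimiter: ','
Split result: 'vvp', 'uacf', 'dvhx', 'egbog', 'efcr', 'qjlh', 'erd'
Number of parts: 7


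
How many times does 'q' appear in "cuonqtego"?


Input string: 'cuonqtego'
Target character: 'q'
Scan each position: s[4]='q'
Matches found at indices: 4
Total: 1


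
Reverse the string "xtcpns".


Input string: 'xtcpns'
Operation: reverse character order
Original order: 'x' -> 't' -> 'c' -> 'p' -> 'n' -> 's'
Reversed order: 's' -> 'n' -> 'p' -> 'c' -> 't' -> 'x'
Result: snpctx


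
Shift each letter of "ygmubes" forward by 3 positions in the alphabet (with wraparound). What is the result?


Input: 'ygmubes', shift = 3
Operation: for each letter, (position + 3) mod 26
Mapping: 'y'(24+3=27, 27 mod 26=1)->'b', 'g'(6+3=9)->'j', 'm'(12+3=15)->'p', 'u'(20+3=23)->'x', 'b'(1+3=4)->'e', 'e'(4+3=7)->'h', 's'(18+3=21)->'v'
Result: bjpxehv


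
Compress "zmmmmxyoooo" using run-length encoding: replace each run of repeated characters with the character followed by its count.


Input: 'zmmmmxyoooo'
Operation: identify consecutive runs
Runs: 'z' -> z1, 'mmmm' -> m4, 'x' -> x1, 'y' -> y1, 'oooo' -> o4
Encoded: z1m4x1y1o4


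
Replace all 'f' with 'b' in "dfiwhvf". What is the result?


Input string: 'dfiwhvf'
Operation: replace 'f' with 'b'
Positions of 'f': 1, 6
After replacement: dbiwhvb


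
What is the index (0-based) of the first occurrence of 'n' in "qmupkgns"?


Input string: 'qmupkgns'
Target: 'n'
Scanning left to right: s[0]='q', s[1]='m', s[2]='u', s[3]='p', s[4]='k', s[5]='g', s[6]='n'
First match at index: 6


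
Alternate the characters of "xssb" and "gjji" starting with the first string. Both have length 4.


String 1: 'xssb'
String 2: 'gjji'
Operation: alternate characters
Pairs: 'x'+'g', 's'+'j', 's'+'j', 'b'+'i'
Result: xgsjsjbi


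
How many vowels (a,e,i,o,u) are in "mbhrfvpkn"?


Input string: 'mbhrfvpkn'
Operation: count vowels (a, e, i, o, u)
Scan: s[0]='m', s[1]='b', s[2]='h', s[3]='r', s[4]='f', s[5]='v', s[6]='p', s[7]='k', s[8]='n'
Vowels found: 0
Result: 0


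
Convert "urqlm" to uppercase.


Input string: 'urqlm'
Operation: convert each letter to uppercase
Mapping: 'u'->'U', 'r'->'R', 'q'->'Q', 'l'->'L', 'm'->'M'
Result: URQLM


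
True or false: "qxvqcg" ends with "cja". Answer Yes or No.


Input string: 'qxvqcg'
Suffix to check: 'cja'
Last 3 characters of input: 'qcg'
Match: False
Result: No


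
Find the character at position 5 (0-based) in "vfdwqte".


Input string: 'vfdwqte'
Operation: get character at index 5
Index mapping: s[0]='v', s[1]='f', s[2]='d', s[3]='w', s[4]='q', s[5]='t'
Result: 't'


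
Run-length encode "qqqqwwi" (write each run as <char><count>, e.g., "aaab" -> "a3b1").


Input: 'qqqqwwi'
Operation: identify consecutive runs
Runs: 'qqqq' -> q4, 'ww' -> w2, 'i' -> i1
Encoded: q4w2i1


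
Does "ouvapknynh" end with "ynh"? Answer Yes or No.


Input string: 'ouvapknynh'
Suffix to check: 'ynh'
Last 3 characters of input: 'ynh'
Match: True
Result: Yes


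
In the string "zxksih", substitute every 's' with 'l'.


Input string: 'zxksih'
Operation: replace 's' with 'l'
Positions of 's': 3
After replacement: zxklih


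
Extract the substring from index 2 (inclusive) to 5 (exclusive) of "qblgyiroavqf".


Input string: 'qblgyiroavqf'
Operation: slice [2:5]
Extract characters: s[2]='l', s[3]='g', s[4]='y'
Result: lgy


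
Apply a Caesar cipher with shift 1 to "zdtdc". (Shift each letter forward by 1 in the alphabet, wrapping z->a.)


Input: 'zdtdc', shift = 1
Operation: for each letter, (position + 1) mod 26
Mapping: 'z'(25+1=26, 26 mod 26=0)->'a', 'd'(3+1=4)->'e', 't'(19+1=20)->'u', 'd'(3+1=4)->'e', 'c'(2+1=3)->'d'
Result: aeued


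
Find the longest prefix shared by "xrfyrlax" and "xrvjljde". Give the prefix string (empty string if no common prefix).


String 1: 'xrfyrlax'
String 2: 'xrvjljde'
Compare position by position:
pos 0: 'x' vs 'x' match
pos 1: 'r' vs 'r' match
pos 2: 'f' vs 'v' differ -> stop
Longest common prefix: "xr" (length 2)


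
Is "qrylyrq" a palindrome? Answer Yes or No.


Input string: 'qrylyrq'
Reversed: 'qrylyrq'
Compare pairs: s[0]='q' vs s[6]='q' (match), s[1]='r' vs s[5]='r' (match), s[2]='y' vs s[4]='y' (match)
Palindrome: Yes


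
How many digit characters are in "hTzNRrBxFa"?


Input string: 'hTzNRrBxFa'
Operation: count digit characters (0-9)
Scan: 'h', 'T', 'z', 'N', 'R', 'r', 'B', 'x', 'F', 'a'
Digits found: 0
Result: 0


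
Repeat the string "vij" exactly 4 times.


Input string: 'vij'
Operation: repeat 4 times
Concatenation: 'vij' + 'vij' + 'vij' + 'vij'
Result: vijvijvijvij


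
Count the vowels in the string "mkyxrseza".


Input string: 'mkyxrseza'
Operation: count vowels (a, e, i, o, u)
Scan: s[0]='m', s[1]='k', s[2]='y', s[3]='x', s[4]='r', s[5]='s', s[6]='e' (vowel), s[7]='z', s[8]='a' (vowel)
Vowels found: 2
Result: 2


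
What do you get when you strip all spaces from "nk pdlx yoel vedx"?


Input string: 'nk pdlx yoel vedx'
Operation: remove all spaces
Words: 'nk', 'pdlx', 'yoel', 'vedx'
Join without spaces: nkpdlxyoelvedx


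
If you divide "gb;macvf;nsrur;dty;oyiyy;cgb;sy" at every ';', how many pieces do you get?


Input string: 'gb;macvf;nsrur;dty;oyiyy;cgb;sy'
Delimiter: ';'
Split result: 'gb', 'macvf', 'nsrur', 'dty', 'oyiyy', 'cgb', 'sy'
Number of parts: 7


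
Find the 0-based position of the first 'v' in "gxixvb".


Input string: 'gxixvb'
Target: 'v'
Scanning left to right: s[0]='g', s[1]='x', s[2]='i', s[3]='x', s[4]='v'
First match at index: 4


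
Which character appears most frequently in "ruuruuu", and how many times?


Input: 'ruuruuu'
Operation: tally each character
Counts: 'r':2, 'u':5
Maximum: 'u' appears 5 times


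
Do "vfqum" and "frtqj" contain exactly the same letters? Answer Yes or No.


String 1: 'vfqum' -> sorted: 'fmquv'
String 2: 'frtqj' -> sorted: 'fjqrt'
Compare sorted forms: 'fmquv' != 'fjqrt'
Anagram: No


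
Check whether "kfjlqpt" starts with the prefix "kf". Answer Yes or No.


Input string: 'kfjlqpt'
Prefix to check: 'kf'
First 2 characters of input: 'kf'
Match: True
Result: Yes


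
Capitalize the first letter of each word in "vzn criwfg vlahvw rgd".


Input string: 'vzn criwfg vlahvw rgd'
Operation: capitalize first letter of each word
Word transformations: 'vzn'->'Vzn', 'criwfg'->'Criwfg', 'vlahvw'->'Vlahvw', 'rgd'->'Rgd'
Result: Vzn Criwfg Vlahvw Rgd


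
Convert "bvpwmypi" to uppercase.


Input string: 'bvpwmypi'
Operation: convert each letter to uppercase
Mapping: 'b'->'B', 'v'->'V', 'p'->'P', 'w'->'W', 'm'->'M', 'y'->'Y', 'p'->'P', 'i'->'I'
Result: BVPWMYPI


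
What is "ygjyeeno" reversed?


Input string: 'ygjyeeno'
Operation: reverse character order
Original order: 'y' -> 'g' -> 'j' -> 'y' -> 'e' -> 'e' -> 'n' -> 'o'
Reversed order: 'o' -> 'n' -> 'e' -> 'e' -> 'y' -> 'j' -> 'g' -> 'y'
Result: oneeyjgy


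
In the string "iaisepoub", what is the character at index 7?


Input string: 'iaisepoub'
Operation: get character at index 7
Index mapping: s[0]='i', s[1]='a', s[2]='i', s[3]='s', s[4]='e', s[5]='p', s[6]='o', s[7]='u'
Result: 'u'


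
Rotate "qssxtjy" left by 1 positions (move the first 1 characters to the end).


Input: 'qssxtjy', shift = 1
Operation: split at index 1 and swap parts
Front part s[0:1] = 'q'
Back part s[1:] = 'ssxtjy'
Rotated = back + front = 'ssxtjy' + 'q'
Result: ssxtjyq


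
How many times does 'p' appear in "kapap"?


Input string: 'kapap'
Target character: 'p'
Scan each position: s[2]='p', s[4]='p'
Matches found at indices: 2, 4
Total: 2


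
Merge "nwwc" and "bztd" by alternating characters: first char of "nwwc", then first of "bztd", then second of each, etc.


String 1: 'nwwc'
String 2: 'bztd'
Operation: alternate characters
Pairs: 'n'+'b', 'w'+'z', 'w'+'t', 'c'+'d'
Result: nbwzwtcd


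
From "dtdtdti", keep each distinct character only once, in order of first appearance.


Input: 'dtdtdti'
Operation: keep first occurrence of each character
Scan: s[0]='d' new -> keep; s[1]='t' new -> keep; s[2]='d' seen -> skip; s[3]='t' seen -> skip; s[4]='d' seen -> skip; s[5]='t' seen -> skip; s[6]='i' new -> keep
Result: dti


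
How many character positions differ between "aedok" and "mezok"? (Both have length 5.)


String 1: 'aedok'
String 2: 'mezok'
Compare each position: pos 0: 'a'!='m', pos 1: 'e'=='e', pos 2: 'd'!='z', pos 3: 'o'=='o', pos 4: 'k'=='k'
Differing positions: 2
Hamming distance: 2


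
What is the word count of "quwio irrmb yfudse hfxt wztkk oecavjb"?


Input string: 'quwio irrmb yfudse hfxt wztkk oecavjb'
Operation: split by spaces
Words found: 'quwio', 'irrmb', 'yfudse', 'hfxt', 'wztkk', 'oecavjb'
Word count: 6


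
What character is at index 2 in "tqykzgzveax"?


Input string: 'tqykzgzveax'
Operation: get character at index 2
Index mapping: s[0]='t', s[1]='q', s[2]='y'
Result: 'y'


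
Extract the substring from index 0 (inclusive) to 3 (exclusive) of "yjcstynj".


Input string: 'yjcstynj'
Operation: slice [0:3]
Extract characters: s[0]='y', s[1]='j', s[2]='c'
Result: yjc


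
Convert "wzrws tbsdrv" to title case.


Input string: 'wzrws tbsdrv'
Operation: capitalize first letter of each word
Word transformations: 'wzrws'->'Wzrws', 'tbsdrv'->'Tbsdrv'
Result: Wzrws Tbsdrv


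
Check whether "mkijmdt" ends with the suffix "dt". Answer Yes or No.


Input string: 'mkijmdt'
Suffix to check: 'dt'
Last 2 characters of input: 'dt'
Match: True
Result: Yes


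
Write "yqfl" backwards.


Input string: 'yqfl'
Operation: reverse character order
Original order: 'y' -> 'q' -> 'f' -> 'l'
Reversed order: 'l' -> 'f' -> 'q' -> 'y'
Result: lfqy


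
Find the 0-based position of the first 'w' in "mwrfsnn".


Input string: 'mwrfsnn'
Target: 'w'
Scanning left to right: s[0]='m', s[1]='w'
First match at index: 1


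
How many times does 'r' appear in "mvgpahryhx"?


Input string: 'mvgpahryhx'
Target character: 'r'
Scan each position: s[6]='r'
Matches found at indices: 6
Total: 1


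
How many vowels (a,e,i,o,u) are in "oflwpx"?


Input string: 'oflwpx'
Operation: count vowels (a, e, i, o, u)
Scan: s[0]='o' (vowel), s[1]='f', s[2]='l', s[3]='w', s[4]='p', s[5]='x'
Vowels found: 1
Result: 1


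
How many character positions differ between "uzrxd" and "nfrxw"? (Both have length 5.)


String 1: 'uzrxd'
String 2: 'nfrxw'
Compare each position: pos 0: 'u'!='n', pos 1: 'z'!='f', pos 2: 'r'=='r', pos 3: 'x'=='x', pos 4: 'd'!='w'
Differing positions: 3
Hamming distance: 3


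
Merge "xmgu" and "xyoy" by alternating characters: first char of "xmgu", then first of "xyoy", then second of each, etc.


String 1: 'xmgu'
String 2: 'xyoy'
Operation: alternate characters
Pairs: 'x'+'x', 'm'+'y', 'g'+'o', 'u'+'y'
Result: xxmygouy


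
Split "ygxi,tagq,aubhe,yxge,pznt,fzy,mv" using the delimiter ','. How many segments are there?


Input string: 'ygxi,tagq,aubhe,yxge,pznt,fzy,mv'
Delimiter: ','
Split result: 'ygxi', 'tagq', 'aubhe', 'yxge', 'pznt', 'fzy', 'mv'
Number of parts: 7


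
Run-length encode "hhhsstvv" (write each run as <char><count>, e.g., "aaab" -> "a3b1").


Input: 'hhhsstvv'
Operation: identify consecutive runs
Runs: 'hhh' -> h3, 'ss' -> s2, 't' -> t1, 'vv' -> v2
Encoded: h3s2t1v2


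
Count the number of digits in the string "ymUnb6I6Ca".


Input string: 'ymUnb6I6Ca'
Operation: count digit characters (0-9)
Scan: 'y', 'm', 'U', 'n', 'b', '6'(digit), 'I', '6'(digit), 'C', 'a'
Digits found: 2
Result: 2


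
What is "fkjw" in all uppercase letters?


Input string: 'fkjw'
Operation: convert each letter to uppercase
Mapping: 'f'->'F', 'k'->'K', 'j'->'J', 'w'->'W'
Result: FKJW


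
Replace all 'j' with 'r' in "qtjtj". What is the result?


Input string: 'qtjtj'
Operation: replace 'j' with 'r'
Positions of 'j': 2, 4
After replacement: qtrtr


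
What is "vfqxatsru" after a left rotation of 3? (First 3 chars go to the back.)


Input: 'vfqxatsru', shift = 3
Operation: split at index 3 and swap parts
Front part s[0:3] = 'vfq'
Back part s[3:] = 'xatsru'
Rotated = back + front = 'xatsru' + 'vfq'
Result: xatsruvfq


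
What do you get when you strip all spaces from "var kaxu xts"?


Input string: 'var kaxu xts'
Operation: remove all spaces
Words: 'var', 'kaxu', 'xts'
Join without spaces: varkaxuxts


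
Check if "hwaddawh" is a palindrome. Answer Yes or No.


Input string: 'hwaddawh'
Reversed: 'hwaddawh'
Compare pairs: s[0]='h' vs s[7]='h' (match), s[1]='w' vs s[6]='w' (match), s[2]='a' vs s[5]='a' (match), s[3]='d' vs s[4]='d' (match)
Palindrome: Yes


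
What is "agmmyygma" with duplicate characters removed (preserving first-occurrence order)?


Input: 'agmmyygma'
Operation: keep first occurrence of each character
Scan: s[0]='a' new -> keep; s[1]='g' new -> keep; s[2]='m' new -> keep; s[3]='m' seen -> skip; s[4]='y' new -> keep; s[5]='y' seen -> skip; s[6]='g' seen -> skip; s[7]='m' seen -> skip; s[8]='a' seen -> skip
Result: agmy


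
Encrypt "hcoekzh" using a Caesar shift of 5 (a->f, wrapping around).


Input: 'hcoekzh', shift = 5
Operation: for each letter, (position + 5) mod 26
Mapping: 'h'(7+5=12)->'m', 'c'(2+5=7)->'h', 'o'(14+5=19)->'t', 'e'(4+5=9)->'j', 'k'(10+5=15)->'p', 'z'(25+5=30, 30 mod 26=4)->'e', 'h'(7+5=12)->'m'
Result: mhtjpem


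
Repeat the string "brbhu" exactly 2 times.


Input string: 'brbhu'
Operation: repeat 2 times
Concatenation: 'brbhu' + 'brbhu'
Result: brbhubrbhu


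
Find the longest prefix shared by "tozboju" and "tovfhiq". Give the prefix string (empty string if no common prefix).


String 1: 'tozboju'
String 2: 'tovfhiq'
Compare position by position:
pos 0: 't' vs 't' match
pos 1: 'o' vs 'o' match
pos 2: 'z' vs 'v' differ -> stop
Longest common prefix: "to" (length 2)


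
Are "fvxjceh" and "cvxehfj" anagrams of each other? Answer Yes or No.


String 1: 'fvxjceh' -> sorted: 'cefhjvx'
String 2: 'cvxehfj' -> sorted: 'cefhjvx'
Compare sorted forms: 'cefhjvx' == 'cefhjvx'
Anagram: Yes


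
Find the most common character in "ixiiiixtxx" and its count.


Input: 'ixiiiixtxx'
Operation: tally each character
Counts: 'i':5, 't':1, 'x':4
Maximum: 'i' appears 5 times


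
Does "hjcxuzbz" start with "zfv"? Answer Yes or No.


Input string: 'hjcxuzbz'
Prefix to check: 'zfv'
First 3 characters of input: 'hjc'
Match: False
Result: No


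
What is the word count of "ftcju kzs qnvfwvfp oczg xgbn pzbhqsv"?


Input string: 'ftcju kzs qnvfwvfp oczg xgbn pzbhqsv'
Operation: split by spaces
Words found: 'ftcju', 'kzs', 'qnvfwvfp', 'oczg', 'xgbn', 'pzbhqsv'
Word count: 6


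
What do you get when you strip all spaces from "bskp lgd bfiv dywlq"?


Input string: 'bskp lgd bfiv dywlq'
Operation: remove all spaces
Words: 'bskp', 'lgd', 'bfiv', 'dywlq'
Join without spaces: bskplgdbfivdywlq


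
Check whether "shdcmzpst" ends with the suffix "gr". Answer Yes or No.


Input string: 'shdcmzpst'
Suffix to check: 'gr'
Last 2 characters of input: 'st'
Match: False
Result: No


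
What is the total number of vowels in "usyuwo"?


Input string: 'usyuwo'
Operation: count vowels (a, e, i, o, u)
Scan: s[0]='u' (vowel), s[1]='s', s[2]='y', s[3]='u' (vowel), s[4]='w', s[5]='o' (vowel)
Vowels found: 3
Result: 3


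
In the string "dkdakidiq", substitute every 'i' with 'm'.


Input string: 'dkdakidiq'
Operation: replace 'i' with 'm'
Positions of 'i': 5, 7
After replacement: dkdakmdmq


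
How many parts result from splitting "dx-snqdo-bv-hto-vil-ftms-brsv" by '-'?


Input string: 'dx-snqdo-bv-hto-vil-ftms-brsv'
Delimiter: '-'
Split result: 'dx', 'snqdo', 'bv', 'hto', 'vil', 'ftms', 'brsv'
Number of parts: 7


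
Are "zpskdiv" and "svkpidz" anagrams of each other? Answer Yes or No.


String 1: 'zpskdiv' -> sorted: 'dikpsvz'
String 2: 'svkpidz' -> sorted: 'dikpsvz'
Compare sorted forms: 'dikpsvz' == 'dikpsvz'
Anagram: Yes


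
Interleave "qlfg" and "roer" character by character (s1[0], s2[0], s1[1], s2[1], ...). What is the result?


String 1: 'qlfg'
String 2: 'roer'
Operation: alternate characters
Pairs: 'q'+'r', 'l'+'o', 'f'+'e', 'g'+'r'
Result: qrlofegr


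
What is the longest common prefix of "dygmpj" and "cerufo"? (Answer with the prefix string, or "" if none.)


String 1: 'dygmpj'
String 2: 'cerufo'
Compare position by position:
pos 0: 'd' vs 'c' differ -> stop
Longest common prefix: "" (length 0)


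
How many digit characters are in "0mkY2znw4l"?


Input string: '0mkY2znw4l'
Operation: count digit characters (0-9)
Scan: '0'(digit), 'm', 'k', 'Y', '2'(digit), 'z', 'n', 'w', '4'(digit), 'l'
Digits found: 3
Result: 3


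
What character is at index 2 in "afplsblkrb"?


Input string: 'afplsblkrb'
Operation: get character at index 2
Index mapping: s[0]='a', s[1]='f', s[2]='p'
Result: 'p'


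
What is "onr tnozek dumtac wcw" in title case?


Input string: 'onr tnozek dumtac wcw'
Operation: capitalize first letter of each word
Word transformations: 'onr'->'Onr', 'tnozek'->'Tnozek', 'dumtac'->'Dumtac', 'wcw'->'Wcw'
Result: Onr Tnozek Dumtac Wcw


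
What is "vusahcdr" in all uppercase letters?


Input string: 'vusahcdr'
Operation: convert each letter to uppercase
Mapping: 'v'->'V', 'u'->'U', 's'->'S', 'a'->'A', 'h'->'H', 'c'->'C', 'd'->'D', 'r'->'R'
Result: VUSAHCDR


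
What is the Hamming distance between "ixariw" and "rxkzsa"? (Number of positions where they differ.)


String 1: 'ixariw'
String 2: 'rxkzsa'
Compare each position: pos 0: 'i'!='r', pos 1: 'x'=='x', pos 2: 'a'!='k', pos 3: 'r'!='z', pos 4: 'i'!='s', pos 5: 'w'!='a'
Differing positions: 5
Hamming distance: 5


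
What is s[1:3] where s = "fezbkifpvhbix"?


Input string: 'fezbkifpvhbix'
Operation: slice [1:3]
Extract characters: s[1]='e', s[2]='z'
Result: ez


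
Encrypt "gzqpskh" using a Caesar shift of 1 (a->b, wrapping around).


Input: 'gzqpskh', shift = 1
Operation: for each letter, (position + 1) mod 26
Mapping: 'g'(6+1=7)->'h', 'z'(25+1=26, 26 mod 26=0)->'a', 'q'(16+1=17)->'r', 'p'(15+1=16)->'q', 's'(18+1=19)->'t', 'k'(10+1=11)->'l', 'h'(7+1=8)->'i'
Result: harqtli


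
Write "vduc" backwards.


Input string: 'vduc'
Operation: reverse character order
Original order: 'v' -> 'd' -> 'u' -> 'c'
Reversed order: 'c' -> 'u' -> 'd' -> 'v'
Result: cudv


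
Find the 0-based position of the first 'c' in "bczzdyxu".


Input string: 'bczzdyxu'
Target: 'c'
Scanning left to right: s[0]='b', s[1]='c'
First match at index: 1


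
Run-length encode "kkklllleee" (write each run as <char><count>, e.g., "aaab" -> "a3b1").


Input: 'kkklllleee'
Operation: identify consecutive runs
Runs: 'kkk' -> k3, 'llll' -> l4, 'eee' -> e3
Encoded: k3l4e3


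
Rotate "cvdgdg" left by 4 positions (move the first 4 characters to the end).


Input: 'cvdgdg', shift = 4
Operation: split at index 4 and swap parts
Front part s[0:4] = 'cvdg'
Back part s[4:] = 'dg'
Rotated = back + front = 'dg' + 'cvdg'
Result: dgcvdg


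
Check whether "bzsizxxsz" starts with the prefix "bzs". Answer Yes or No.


Input string: 'bzsizxxsz'
Prefix to check: 'bzs'
First 3 characters of input: 'bzs'
Match: True
Result: Yes


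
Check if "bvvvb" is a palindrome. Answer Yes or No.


Input string: 'bvvvb'
Reversed: 'bvvvb'
Compare pairs: s[0]='b' vs s[4]='b' (match), s[1]='v' vs s[3]='v' (match)
Palindrome: Yes


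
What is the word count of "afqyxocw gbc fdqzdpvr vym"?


Input string: 'afqyxocw gbc fdqzdpvr vym'
Operation: split by spaces
Words found: 'afqyxocw', 'gbc', 'fdqzdpvr', 'vym'
Word count: 4


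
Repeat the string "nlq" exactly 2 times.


Input string: 'nlq'
Operation: repeat 2 times
Concatenation: 'nlq' + 'nlq'
Result: nlqnlq


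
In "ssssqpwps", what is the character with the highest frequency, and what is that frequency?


Input: 'ssssqpwps'
Operation: tally each character
Counts: 'p':2, 'q':1, 's':5, 'w':1
Maximum: 's' appears 5 times
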